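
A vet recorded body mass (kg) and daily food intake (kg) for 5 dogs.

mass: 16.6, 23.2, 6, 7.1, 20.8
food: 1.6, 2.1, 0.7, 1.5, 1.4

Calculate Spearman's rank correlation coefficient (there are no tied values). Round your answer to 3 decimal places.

0.700

Rank mass: 3, 5, 1, 2, 4
Rank food: 4, 5, 1, 3, 2
d = rank(mass) − rank(food): -1, 0, 0, -1, 2; Σd² = 6
ρ = 1 − 6Σd² / [n(n²−1)] = 1 − 6×6 / (5×24) = 1 − 36/120 ≈ 0.700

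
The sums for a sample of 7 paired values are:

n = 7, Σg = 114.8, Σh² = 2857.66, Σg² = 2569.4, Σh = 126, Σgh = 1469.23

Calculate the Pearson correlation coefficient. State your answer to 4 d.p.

-0.9385

r = (nΣgh − ΣgΣh) / √[(nΣg² − (Σg)²)(nΣh² − (Σh)²)]
Numerator: 7×1469.23 − 114.8×126 = -4180.19
Denominator: √[(17985.8 − 13179.04)(20003.62 − 15876)] = √[4806.76 × 4127.62] = 4454.2652
r = -4180.19 / 4454.2652 ≈ -0.9385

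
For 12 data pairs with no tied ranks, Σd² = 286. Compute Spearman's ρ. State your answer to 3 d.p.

0.000

ρ = 1 − 6Σd² / [n(n²−1)] = 1 − 6×286 / (12×143)
  = 1 − 1716/1716 = 1 − 1.0000 ≈ 0.000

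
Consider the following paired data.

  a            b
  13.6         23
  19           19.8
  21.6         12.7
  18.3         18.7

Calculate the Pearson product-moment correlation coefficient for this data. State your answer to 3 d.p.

-0.914

n = 4, Σa = 72.5, Σb = 74.2, Σa² = 1347.41, Σb² = 1432.02, Σab = 1305.53
nΣab − ΣaΣb = 5222.12 − 5379.5 = -157.38
nΣa² − (Σa)² = 5389.64 − 5256.25 = 133.39; nΣb² − (Σb)² = 5728.08 − 5505.64 = 222.44
r = -157.38 / √(133.39 × 222.44) = -157.38 / 172.2535 ≈ -0.914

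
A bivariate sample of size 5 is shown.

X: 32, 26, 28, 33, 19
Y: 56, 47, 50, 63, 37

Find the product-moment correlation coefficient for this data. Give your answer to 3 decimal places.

0.976

n = 5, ΣX = 138, ΣY = 253, ΣX² = 3934, ΣY² = 13183, ΣXY = 7196
nΣXY − ΣXΣY = 35980 − 34914 = 1066
nΣX² − (ΣX)² = 19670 − 19044 = 626; nΣY² − (ΣY)² = 65915 − 64009 = 1906
r = 1066 / √(626 × 1906) = 1066 / 1092.3168 ≈ 0.976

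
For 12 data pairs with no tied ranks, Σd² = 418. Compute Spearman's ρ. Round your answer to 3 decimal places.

-0.462

ρ = 1 − 6Σd² / [n(n²−1)] = 1 − 6×418 / (12×143)
  = 1 − 2508/1716 = 1 − 1.4615 ≈ -0.462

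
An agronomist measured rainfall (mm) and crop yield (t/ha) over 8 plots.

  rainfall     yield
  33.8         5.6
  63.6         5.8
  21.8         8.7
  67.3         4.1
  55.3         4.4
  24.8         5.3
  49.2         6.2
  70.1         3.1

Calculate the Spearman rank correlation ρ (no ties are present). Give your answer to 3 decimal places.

Rank rainfall: 3, 6, 1, 7, 5, 2, 4, 8
Rank yield: 5, 6, 8, 2, 3, 4, 7, 1
d = rank(rainfall) − rank(yield): -2, 0, -7, 5, 2, -2, -3, 7; Σd² = 144
ρ = 1 − 6Σd² / [n(n²−1)] = 1 − 6×144 / (8×63) = 1 − 864/504 ≈ -0.714

-0.714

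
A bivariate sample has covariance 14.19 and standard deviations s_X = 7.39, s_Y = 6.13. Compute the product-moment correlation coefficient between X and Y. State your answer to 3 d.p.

r = Cov(X,Y) / (s_X · s_Y) = 14.19 / (7.39 × 6.13)
  = 14.19 / 45.3007 ≈ 0.313

0.313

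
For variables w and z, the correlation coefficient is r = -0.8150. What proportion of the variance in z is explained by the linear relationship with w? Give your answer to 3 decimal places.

r² = (-0.8150)² = 0.664

0.664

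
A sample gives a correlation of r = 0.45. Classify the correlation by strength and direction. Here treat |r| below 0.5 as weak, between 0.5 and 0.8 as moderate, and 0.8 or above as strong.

weak positive

r = 0.45 > 0 so the relationship is positive.
|r| = 0.45, which falls in the weak range.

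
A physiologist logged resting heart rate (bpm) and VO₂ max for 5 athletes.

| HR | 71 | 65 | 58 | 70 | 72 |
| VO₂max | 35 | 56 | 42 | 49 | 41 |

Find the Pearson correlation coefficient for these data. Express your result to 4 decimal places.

n = 5, Σx = 336, Σy = 223, Σx² = 22714, Σy² = 10207, Σxy = 14943
nΣxy − ΣxΣy = 74715 − 74928 = -213
nΣx² − (Σx)² = 113570 − 112896 = 674; nΣy² − (Σy)² = 51035 − 49729 = 1306
r = -213 / √(674 × 1306) = -213 / 938.2132 ≈ -0.2270

-0.2270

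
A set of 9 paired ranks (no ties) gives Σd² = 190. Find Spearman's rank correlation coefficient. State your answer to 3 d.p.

ρ = 1 − 6Σd² / [n(n²−1)] = 1 − 6×190 / (9×80)
  = 1 − 1140/720 = 1 − 1.5833 ≈ -0.583

-0.583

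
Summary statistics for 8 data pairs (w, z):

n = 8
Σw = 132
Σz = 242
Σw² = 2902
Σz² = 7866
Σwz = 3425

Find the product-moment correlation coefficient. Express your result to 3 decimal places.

-0.904

r = (nΣwz − ΣwΣz) / √[(nΣw² − (Σw)²)(nΣz² − (Σz)²)]
Numerator: 8×3425 − 132×242 = -4544
Denominator: √[(23216 − 17424)(62928 − 58564)] = √[5792 × 4364] = 5027.5529
r = -4544 / 5027.5529 ≈ -0.904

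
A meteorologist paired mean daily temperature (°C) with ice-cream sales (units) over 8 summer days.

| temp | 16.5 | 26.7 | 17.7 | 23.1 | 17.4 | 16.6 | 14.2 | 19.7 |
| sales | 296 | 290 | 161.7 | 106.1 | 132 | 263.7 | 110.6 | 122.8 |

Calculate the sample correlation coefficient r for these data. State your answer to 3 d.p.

0.189

n = 8, Σx = 151.9, Σy = 1482.9, Σx² = 3000.09, Σy² = 323393.99, Σxy = 28603.9
nΣxy − ΣxΣy = 228831.2 − 225252.51 = 3578.69
nΣx² − (Σx)² = 24000.72 − 23073.61 = 927.11; nΣy² − (Σy)² = 2587151.92 − 2198992.41 = 388159.51
r = 3578.69 / √(927.11 × 388159.51) = 3578.69 / 18970.1493 ≈ 0.189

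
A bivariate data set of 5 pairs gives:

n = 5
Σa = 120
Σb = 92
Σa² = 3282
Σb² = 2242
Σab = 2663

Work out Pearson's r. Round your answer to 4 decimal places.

r = (nΣab − ΣaΣb) / √[(nΣa² − (Σa)²)(nΣb² − (Σb)²)]
Numerator: 5×2663 − 120×92 = 2275
Denominator: √[(16410 − 14400)(11210 − 8464)] = √[2010 × 2746] = 2349.3531
r = 2275 / 2349.3531 ≈ 0.9684

0.9684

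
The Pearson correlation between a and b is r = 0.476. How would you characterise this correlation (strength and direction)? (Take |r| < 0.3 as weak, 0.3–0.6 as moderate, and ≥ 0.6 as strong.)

moderate positive

r = 0.476 > 0 so the relationship is positive.
|r| = 0.476, which falls in the moderate range.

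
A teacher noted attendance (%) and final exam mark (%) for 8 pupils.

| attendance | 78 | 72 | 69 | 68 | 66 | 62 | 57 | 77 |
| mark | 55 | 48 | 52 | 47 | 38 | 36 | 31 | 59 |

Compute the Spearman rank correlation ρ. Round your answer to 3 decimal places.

Rank attendance: 8, 6, 5, 4, 3, 2, 1, 7
Rank mark: 7, 5, 6, 4, 3, 2, 1, 8
d = rank(attendance) − rank(mark): 1, 1, -1, 0, 0, 0, 0, -1; Σd² = 4
ρ = 1 − 6Σd² / [n(n²−1)] = 1 − 6×4 / (8×63) = 1 − 24/504 ≈ 0.952

0.952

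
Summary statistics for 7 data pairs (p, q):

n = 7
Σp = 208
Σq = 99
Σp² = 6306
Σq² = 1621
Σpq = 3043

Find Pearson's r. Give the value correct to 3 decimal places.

0.609

r = (nΣpq − ΣpΣq) / √[(nΣp² − (Σp)²)(nΣq² − (Σq)²)]
Numerator: 7×3043 − 208×99 = 709
Denominator: √[(44142 − 43264)(11347 − 9801)] = √[878 × 1546] = 1165.0700
r = 709 / 1165.0700 ≈ 0.609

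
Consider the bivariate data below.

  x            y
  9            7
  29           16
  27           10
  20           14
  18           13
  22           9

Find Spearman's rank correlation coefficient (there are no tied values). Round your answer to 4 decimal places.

Rank x: 1, 6, 5, 3, 2, 4
Rank y: 1, 6, 3, 5, 4, 2
d = rank(x) − rank(y): 0, 0, 2, -2, -2, 2; Σd² = 16
ρ = 1 − 6Σd² / [n(n²−1)] = 1 − 6×16 / (6×35) = 1 − 96/210 ≈ 0.5429

0.5429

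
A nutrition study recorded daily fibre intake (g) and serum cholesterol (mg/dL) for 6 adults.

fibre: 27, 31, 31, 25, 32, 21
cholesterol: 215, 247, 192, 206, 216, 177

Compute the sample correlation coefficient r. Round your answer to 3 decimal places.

n = 6, Σx = 167, Σy = 1253, Σx² = 4741, Σy² = 264519, Σxy = 35193
nΣxy − ΣxΣy = 211158 − 209251 = 1907
nΣx² − (Σx)² = 28446 − 27889 = 557; nΣy² − (Σy)² = 1587114 − 1570009 = 17105
r = 1907 / √(557 × 17105) = 1907 / 3086.6624 ≈ 0.618

0.618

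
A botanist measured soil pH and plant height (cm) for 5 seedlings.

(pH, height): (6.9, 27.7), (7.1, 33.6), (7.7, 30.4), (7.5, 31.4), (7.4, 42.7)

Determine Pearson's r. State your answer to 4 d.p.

n = 5, Σx = 36.6, Σy = 165.8, Σx² = 268.32, Σy² = 5629.66, Σxy = 1215.25
nΣxy − ΣxΣy = 6076.25 − 6068.28 = 7.97
nΣx² − (Σx)² = 1341.6 − 1339.56 = 2.04; nΣy² − (Σy)² = 28148.3 − 27489.64 = 658.66
r = 7.97 / √(2.04 × 658.66) = 7.97 / 36.6561 ≈ 0.2174

0.2174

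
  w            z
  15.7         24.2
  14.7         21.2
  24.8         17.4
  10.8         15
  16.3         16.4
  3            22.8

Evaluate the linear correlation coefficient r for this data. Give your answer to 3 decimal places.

-0.317

n = 6, Σw = 85.3, Σz = 117, Σw² = 1468.95, Σz² = 2351.64, Σwz = 1620.82
nΣwz − ΣwΣz = 9724.92 − 9980.1 = -255.18
nΣw² − (Σw)² = 8813.7 − 7276.09 = 1537.61; nΣz² − (Σz)² = 14109.84 − 13689 = 420.84
r = -255.18 / √(1537.61 × 420.84) = -255.18 / 804.4177 ≈ -0.317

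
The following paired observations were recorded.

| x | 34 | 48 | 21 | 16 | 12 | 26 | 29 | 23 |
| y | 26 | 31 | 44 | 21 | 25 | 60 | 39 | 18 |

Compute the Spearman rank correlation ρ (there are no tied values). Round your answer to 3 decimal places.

Rank x: 7, 8, 3, 2, 1, 5, 6, 4
Rank y: 4, 5, 7, 2, 3, 8, 6, 1
d = rank(x) − rank(y): 3, 3, -4, 0, -2, -3, 0, 3; Σd² = 56
ρ = 1 − 6Σd² / [n(n²−1)] = 1 − 6×56 / (8×63) = 1 − 336/504 ≈ 0.333

0.333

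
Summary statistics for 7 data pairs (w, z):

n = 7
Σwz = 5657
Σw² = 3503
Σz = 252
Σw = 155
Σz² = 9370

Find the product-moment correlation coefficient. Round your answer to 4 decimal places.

r = (nΣwz − ΣwΣz) / √[(nΣw² − (Σw)²)(nΣz² − (Σz)²)]
Numerator: 7×5657 − 155×252 = 539
Denominator: √[(24521 − 24025)(65590 − 63504)] = √[496 × 2086] = 1017.1804
r = 539 / 1017.1804 ≈ 0.5299

0.5299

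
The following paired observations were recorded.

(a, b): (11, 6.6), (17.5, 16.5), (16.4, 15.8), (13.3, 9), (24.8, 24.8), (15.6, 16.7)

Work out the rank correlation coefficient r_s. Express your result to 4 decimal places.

Rank a: 1, 5, 4, 2, 6, 3
Rank b: 1, 4, 3, 2, 6, 5
d = rank(a) − rank(b): 0, 1, 1, 0, 0, -2; Σd² = 6
ρ = 1 − 6Σd² / [n(n²−1)] = 1 − 6×6 / (6×35) = 1 − 36/210 ≈ 0.8286

0.8286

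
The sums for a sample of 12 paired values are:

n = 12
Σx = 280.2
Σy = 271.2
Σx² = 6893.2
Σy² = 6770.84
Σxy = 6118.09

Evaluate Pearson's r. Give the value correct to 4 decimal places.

r = (nΣxy − ΣxΣy) / √[(nΣx² − (Σx)²)(nΣy² − (Σy)²)]
Numerator: 12×6118.09 − 280.2×271.2 = -2573.16
Denominator: √[(82718.4 − 78512.04)(81250.08 − 73549.44)] = √[4206.36 × 7700.64] = 5691.3675
r = -2573.16 / 5691.3675 ≈ -0.4521

-0.4521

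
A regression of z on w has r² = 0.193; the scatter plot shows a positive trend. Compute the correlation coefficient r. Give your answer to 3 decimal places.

|r| = √0.193 = 0.439
The association is positive, so r = 0.439.

0.439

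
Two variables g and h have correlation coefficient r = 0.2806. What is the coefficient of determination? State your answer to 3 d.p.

r² = (0.2806)² = 0.079

0.079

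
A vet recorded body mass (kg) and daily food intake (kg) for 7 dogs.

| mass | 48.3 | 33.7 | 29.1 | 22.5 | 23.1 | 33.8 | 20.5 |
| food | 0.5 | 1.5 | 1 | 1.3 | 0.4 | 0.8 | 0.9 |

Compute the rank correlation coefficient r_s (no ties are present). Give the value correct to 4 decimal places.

-0.2143

Rank mass: 7, 5, 4, 2, 3, 6, 1
Rank food: 2, 7, 5, 6, 1, 3, 4
d = rank(mass) − rank(food): 5, -2, -1, -4, 2, 3, -3; Σd² = 68
ρ = 1 − 6Σd² / [n(n²−1)] = 1 − 6×68 / (7×48) = 1 − 408/336 ≈ -0.2143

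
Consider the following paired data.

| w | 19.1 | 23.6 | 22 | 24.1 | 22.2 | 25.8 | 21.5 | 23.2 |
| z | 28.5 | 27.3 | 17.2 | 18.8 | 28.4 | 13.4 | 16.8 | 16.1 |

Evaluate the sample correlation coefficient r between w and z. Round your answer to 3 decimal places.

n = 8, Σw = 181.5, Σz = 166.5, Σw² = 4145.55, Σz² = 3734.39, Σwz = 3731.03
nΣwz − ΣwΣz = 29848.24 − 30219.75 = -371.51
nΣw² − (Σw)² = 33164.4 − 32942.25 = 222.15; nΣz² − (Σz)² = 29875.12 − 27722.25 = 2152.87
r = -371.51 / √(222.15 × 2152.87) = -371.51 / 691.5635 ≈ -0.537

-0.537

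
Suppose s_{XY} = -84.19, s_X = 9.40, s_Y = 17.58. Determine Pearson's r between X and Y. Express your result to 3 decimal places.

-0.509

r = Cov(X,Y) / (s_X · s_Y) = -84.19 / (9.40 × 17.58)
  = -84.19 / 165.2520 ≈ -0.509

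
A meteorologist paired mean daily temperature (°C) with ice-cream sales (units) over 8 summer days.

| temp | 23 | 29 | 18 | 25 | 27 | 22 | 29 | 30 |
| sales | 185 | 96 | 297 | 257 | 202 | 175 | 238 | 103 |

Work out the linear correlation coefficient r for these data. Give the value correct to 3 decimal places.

n = 8, Σx = 203, Σy = 1553, Σx² = 5273, Σy² = 336381, Σxy = 38106
nΣxy − ΣxΣy = 304848 − 315259 = -10411
nΣx² − (Σx)² = 42184 − 41209 = 975; nΣy² − (Σy)² = 2691048 − 2411809 = 279239
r = -10411 / √(975 × 279239) = -10411 / 16500.2432 ≈ -0.631

-0.631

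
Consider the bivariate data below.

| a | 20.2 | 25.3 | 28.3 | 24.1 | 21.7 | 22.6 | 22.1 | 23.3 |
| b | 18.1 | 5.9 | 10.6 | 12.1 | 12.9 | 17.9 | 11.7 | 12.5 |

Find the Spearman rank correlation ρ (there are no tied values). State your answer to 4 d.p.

Rank a: 1, 7, 8, 6, 2, 4, 3, 5
Rank b: 8, 1, 2, 4, 6, 7, 3, 5
d = rank(a) − rank(b): -7, 6, 6, 2, -4, -3, 0, 0; Σd² = 150
ρ = 1 − 6Σd² / [n(n²−1)] = 1 − 6×150 / (8×63) = 1 − 900/504 ≈ -0.7857

-0.7857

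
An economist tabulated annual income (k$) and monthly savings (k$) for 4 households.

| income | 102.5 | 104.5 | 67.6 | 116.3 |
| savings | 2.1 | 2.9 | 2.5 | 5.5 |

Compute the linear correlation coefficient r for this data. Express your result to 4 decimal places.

0.5848

n = 4, Σx = 390.9, Σy = 13, Σx² = 39521.95, Σy² = 49.32, Σxy = 1326.95
nΣxy − ΣxΣy = 5307.8 − 5081.7 = 226.1
nΣx² − (Σx)² = 158087.8 − 152802.81 = 5284.99; nΣy² − (Σy)² = 197.28 − 169 = 28.28
r = 226.1 / √(5284.99 × 28.28) = 226.1 / 386.5999 ≈ 0.5848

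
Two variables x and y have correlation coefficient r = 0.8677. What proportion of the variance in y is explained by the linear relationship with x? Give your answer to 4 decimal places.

0.7529

r² = (0.8677)² = 0.7529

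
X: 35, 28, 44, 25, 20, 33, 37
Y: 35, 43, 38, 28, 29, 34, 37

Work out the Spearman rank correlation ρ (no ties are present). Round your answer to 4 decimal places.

Rank X: 5, 3, 7, 2, 1, 4, 6
Rank Y: 4, 7, 6, 1, 2, 3, 5
d = rank(X) − rank(Y): 1, -4, 1, 1, -1, 1, 1; Σd² = 22
ρ = 1 − 6Σd² / [n(n²−1)] = 1 − 6×22 / (7×48) = 1 − 132/336 ≈ 0.6071

0.6071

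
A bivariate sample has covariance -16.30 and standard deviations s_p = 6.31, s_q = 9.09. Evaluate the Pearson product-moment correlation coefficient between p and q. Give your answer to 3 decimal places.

r = Cov(p,q) / (s_p · s_q) = -16.30 / (6.31 × 9.09)
  = -16.30 / 57.3579 ≈ -0.284

-0.284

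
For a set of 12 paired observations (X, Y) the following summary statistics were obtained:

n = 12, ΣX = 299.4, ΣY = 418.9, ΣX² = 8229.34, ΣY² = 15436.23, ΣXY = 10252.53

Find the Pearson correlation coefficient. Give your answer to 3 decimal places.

-0.253

r = (nΣXY − ΣXΣY) / √[(nΣX² − (ΣX)²)(nΣY² − (ΣY)²)]
Numerator: 12×10252.53 − 299.4×418.9 = -2388.3
Denominator: √[(98752.08 − 89640.36)(185234.76 − 175477.21)] = √[9111.72 × 9757.55] = 9429.1072
r = -2388.3 / 9429.1072 ≈ -0.253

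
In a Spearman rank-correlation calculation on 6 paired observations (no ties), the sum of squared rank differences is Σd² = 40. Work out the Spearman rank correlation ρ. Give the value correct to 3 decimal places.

-0.143

ρ = 1 − 6Σd² / [n(n²−1)] = 1 − 6×40 / (6×35)
  = 1 − 240/210 = 1 − 1.1429 ≈ -0.143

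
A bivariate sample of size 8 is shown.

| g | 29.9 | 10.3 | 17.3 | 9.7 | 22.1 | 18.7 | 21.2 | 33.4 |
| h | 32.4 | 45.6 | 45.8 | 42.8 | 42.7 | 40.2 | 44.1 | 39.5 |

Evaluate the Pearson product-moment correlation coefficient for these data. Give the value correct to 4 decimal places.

-0.6817

n = 8, Σg = 162.6, Σh = 333.1, Σg² = 3796.58, Σh² = 14002.99, Σgh = 6595.57
nΣgh − ΣgΣh = 52764.56 − 54162.06 = -1397.5
nΣg² − (Σg)² = 30372.64 − 26438.76 = 3933.88; nΣh² − (Σh)² = 112023.92 − 110955.61 = 1068.31
r = -1397.5 / √(3933.88 × 1068.31) = -1397.5 / 2050.0252 ≈ -0.6817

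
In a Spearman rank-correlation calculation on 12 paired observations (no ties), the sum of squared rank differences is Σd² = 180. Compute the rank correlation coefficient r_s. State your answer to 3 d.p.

ρ = 1 − 6Σd² / [n(n²−1)] = 1 − 6×180 / (12×143)
  = 1 − 1080/1716 = 1 − 0.6294 ≈ 0.371

0.371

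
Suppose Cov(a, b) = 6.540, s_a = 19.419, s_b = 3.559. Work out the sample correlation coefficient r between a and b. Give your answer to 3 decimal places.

0.095

r = Cov(a,b) / (s_a · s_b) = 6.540 / (19.419 × 3.559)
  = 6.540 / 69.1122 ≈ 0.095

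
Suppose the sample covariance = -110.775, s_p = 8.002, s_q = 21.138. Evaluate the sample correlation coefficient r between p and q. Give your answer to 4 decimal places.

r = Cov(p,q) / (s_p · s_q) = -110.775 / (8.002 × 21.138)
  = -110.775 / 169.1463 ≈ -0.6549

-0.6549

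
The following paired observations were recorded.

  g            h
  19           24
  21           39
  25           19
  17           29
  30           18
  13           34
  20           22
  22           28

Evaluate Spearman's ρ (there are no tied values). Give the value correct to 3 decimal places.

-0.643

Rank g: 3, 5, 7, 2, 8, 1, 4, 6
Rank h: 4, 8, 2, 6, 1, 7, 3, 5
d = rank(g) − rank(h): -1, -3, 5, -4, 7, -6, 1, 1; Σd² = 138
ρ = 1 − 6Σd² / [n(n²−1)] = 1 − 6×138 / (8×63) = 1 − 828/504 ≈ -0.643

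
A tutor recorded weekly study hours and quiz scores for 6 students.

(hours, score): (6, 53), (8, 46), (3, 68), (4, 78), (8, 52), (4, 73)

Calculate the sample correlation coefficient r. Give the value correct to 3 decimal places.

-0.885

n = 6, Σx = 33, Σy = 370, Σx² = 205, Σy² = 23666, Σxy = 1910
nΣxy − ΣxΣy = 11460 − 12210 = -750
nΣx² − (Σx)² = 1230 − 1089 = 141; nΣy² − (Σy)² = 141996 − 136900 = 5096
r = -750 / √(141 × 5096) = -750 / 847.6650 ≈ -0.885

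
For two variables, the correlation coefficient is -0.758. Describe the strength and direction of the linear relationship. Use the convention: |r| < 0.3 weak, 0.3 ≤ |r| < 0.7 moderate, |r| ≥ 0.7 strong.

strong negative

r = -0.758 < 0 so the relationship is negative.
|r| = 0.758, which falls in the strong range.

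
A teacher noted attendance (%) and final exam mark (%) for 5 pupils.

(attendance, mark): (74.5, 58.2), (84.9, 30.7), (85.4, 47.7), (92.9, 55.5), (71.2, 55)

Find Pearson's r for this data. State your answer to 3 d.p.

-0.304

n = 5, Σx = 408.9, Σy = 247.1, Σx² = 33751.27, Σy² = 12710.27, Σxy = 20087.86
nΣxy − ΣxΣy = 100439.3 − 101039.19 = -599.89
nΣx² − (Σx)² = 168756.35 − 167199.21 = 1557.14; nΣy² − (Σy)² = 63551.35 − 61058.41 = 2492.94
r = -599.89 / √(1557.14 × 2492.94) = -599.89 / 1970.2428 ≈ -0.304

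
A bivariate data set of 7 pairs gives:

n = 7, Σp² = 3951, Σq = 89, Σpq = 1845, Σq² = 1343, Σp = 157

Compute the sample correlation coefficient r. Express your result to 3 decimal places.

r = (nΣpq − ΣpΣq) / √[(nΣp² − (Σp)²)(nΣq² − (Σq)²)]
Numerator: 7×1845 − 157×89 = -1058
Denominator: √[(27657 − 24649)(9401 − 7921)] = √[3008 × 1480] = 2109.9384
r = -1058 / 2109.9384 ≈ -0.501

-0.501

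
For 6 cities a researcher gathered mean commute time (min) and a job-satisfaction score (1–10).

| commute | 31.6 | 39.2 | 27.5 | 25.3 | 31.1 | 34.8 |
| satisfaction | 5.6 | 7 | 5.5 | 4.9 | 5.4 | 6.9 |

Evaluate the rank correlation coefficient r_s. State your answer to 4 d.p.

Rank commute: 4, 6, 2, 1, 3, 5
Rank satisfaction: 4, 6, 3, 1, 2, 5
d = rank(commute) − rank(satisfaction): 0, 0, -1, 0, 1, 0; Σd² = 2
ρ = 1 − 6Σd² / [n(n²−1)] = 1 − 6×2 / (6×35) = 1 − 12/210 ≈ 0.9429

0.9429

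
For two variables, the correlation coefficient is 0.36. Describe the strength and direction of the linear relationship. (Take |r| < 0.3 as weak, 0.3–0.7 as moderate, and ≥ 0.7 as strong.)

r = 0.36 > 0 so the relationship is positive.
|r| = 0.36, which falls in the moderate range.

moderate positive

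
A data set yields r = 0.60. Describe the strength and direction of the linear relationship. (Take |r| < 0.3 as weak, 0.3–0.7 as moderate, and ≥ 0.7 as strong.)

moderate positive

r = 0.60 > 0 so the relationship is positive.
|r| = 0.60, which falls in the moderate range.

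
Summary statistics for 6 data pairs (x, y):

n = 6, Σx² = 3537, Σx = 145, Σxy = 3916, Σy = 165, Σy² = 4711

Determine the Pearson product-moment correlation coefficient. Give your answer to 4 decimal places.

-0.9473

r = (nΣxy − ΣxΣy) / √[(nΣx² − (Σx)²)(nΣy² − (Σy)²)]
Numerator: 6×3916 − 145×165 = -429
Denominator: √[(21222 − 21025)(28266 − 27225)] = √[197 × 1041] = 452.8543
r = -429 / 452.8543 ≈ -0.9473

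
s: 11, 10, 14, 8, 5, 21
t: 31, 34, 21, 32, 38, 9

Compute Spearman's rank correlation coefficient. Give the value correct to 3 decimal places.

-0.943

Rank s: 4, 3, 5, 2, 1, 6
Rank t: 3, 5, 2, 4, 6, 1
d = rank(s) − rank(t): 1, -2, 3, -2, -5, 5; Σd² = 68
ρ = 1 − 6Σd² / [n(n²−1)] = 1 − 6×68 / (6×35) = 1 − 408/210 ≈ -0.943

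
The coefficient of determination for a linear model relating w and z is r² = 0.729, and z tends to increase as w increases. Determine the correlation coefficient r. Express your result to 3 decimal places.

|r| = √0.729 = 0.854
The association is positive, so r = 0.854.

0.854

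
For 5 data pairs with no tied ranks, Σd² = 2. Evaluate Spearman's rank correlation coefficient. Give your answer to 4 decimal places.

0.9000

ρ = 1 − 6Σd² / [n(n²−1)] = 1 − 6×2 / (5×24)
  = 1 − 12/120 = 1 − 0.10000 ≈ 0.9000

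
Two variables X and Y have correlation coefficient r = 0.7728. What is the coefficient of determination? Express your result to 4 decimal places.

r² = (0.7728)² = 0.5972

0.5972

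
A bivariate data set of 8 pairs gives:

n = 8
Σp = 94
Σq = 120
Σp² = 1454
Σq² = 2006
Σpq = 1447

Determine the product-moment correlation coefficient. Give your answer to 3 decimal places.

0.138

r = (nΣpq − ΣpΣq) / √[(nΣp² − (Σp)²)(nΣq² − (Σq)²)]
Numerator: 8×1447 − 94×120 = 296
Denominator: √[(11632 − 8836)(16048 − 14400)] = √[2796 × 1648] = 2146.5805
r = 296 / 2146.5805 ≈ 0.138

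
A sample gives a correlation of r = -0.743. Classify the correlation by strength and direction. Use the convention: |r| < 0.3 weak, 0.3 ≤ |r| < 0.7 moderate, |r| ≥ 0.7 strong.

strong negative

r = -0.743 < 0 so the relationship is negative.
|r| = 0.743, which falls in the strong range.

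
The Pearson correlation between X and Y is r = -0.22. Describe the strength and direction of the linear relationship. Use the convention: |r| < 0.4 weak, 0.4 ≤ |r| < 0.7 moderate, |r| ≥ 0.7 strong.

r = -0.22 < 0 so the relationship is negative.
|r| = 0.22, which falls in the weak range.

weak negative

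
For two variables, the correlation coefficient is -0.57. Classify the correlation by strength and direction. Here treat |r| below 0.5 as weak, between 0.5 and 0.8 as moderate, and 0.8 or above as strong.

r = -0.57 < 0 so the relationship is negative.
|r| = 0.57, which falls in the moderate range.

moderate negative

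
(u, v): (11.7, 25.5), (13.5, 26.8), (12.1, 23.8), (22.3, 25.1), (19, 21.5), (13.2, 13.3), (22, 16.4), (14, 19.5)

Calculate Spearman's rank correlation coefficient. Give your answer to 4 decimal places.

-0.2143

Rank u: 1, 4, 2, 8, 6, 3, 7, 5
Rank v: 7, 8, 5, 6, 4, 1, 2, 3
d = rank(u) − rank(v): -6, -4, -3, 2, 2, 2, 5, 2; Σd² = 102
ρ = 1 − 6Σd² / [n(n²−1)] = 1 − 6×102 / (8×63) = 1 − 612/504 ≈ -0.2143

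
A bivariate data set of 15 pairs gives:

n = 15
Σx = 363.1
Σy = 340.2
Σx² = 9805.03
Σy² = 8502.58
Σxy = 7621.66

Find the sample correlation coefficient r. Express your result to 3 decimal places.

-0.686

r = (nΣxy − ΣxΣy) / √[(nΣx² − (Σx)²)(nΣy² − (Σy)²)]
Numerator: 15×7621.66 − 363.1×340.2 = -9201.72
Denominator: √[(147075.45 − 131841.61)(127538.7 − 115736.04)] = √[15233.84 × 11802.66] = 13408.9460
r = -9201.72 / 13408.9460 ≈ -0.686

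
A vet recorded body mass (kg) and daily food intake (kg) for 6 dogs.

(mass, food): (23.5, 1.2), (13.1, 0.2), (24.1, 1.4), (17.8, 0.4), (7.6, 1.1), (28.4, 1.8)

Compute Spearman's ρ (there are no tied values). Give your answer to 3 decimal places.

0.829

Rank mass: 4, 2, 5, 3, 1, 6
Rank food: 4, 1, 5, 2, 3, 6
d = rank(mass) − rank(food): 0, 1, 0, 1, -2, 0; Σd² = 6
ρ = 1 − 6Σd² / [n(n²−1)] = 1 − 6×6 / (6×35) = 1 − 36/210 ≈ 0.829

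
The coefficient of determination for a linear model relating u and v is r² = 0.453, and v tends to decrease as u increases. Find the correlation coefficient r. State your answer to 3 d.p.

|r| = √0.453 = 0.673
The association is negative, so r = −0.673.

-0.673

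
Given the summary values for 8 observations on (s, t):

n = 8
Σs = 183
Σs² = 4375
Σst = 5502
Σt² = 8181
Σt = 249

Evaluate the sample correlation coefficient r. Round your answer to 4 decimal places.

r = (nΣst − ΣsΣt) / √[(nΣs² − (Σs)²)(nΣt² − (Σt)²)]
Numerator: 8×5502 − 183×249 = -1551
Denominator: √[(35000 − 33489)(65448 − 62001)] = √[1511 × 3447] = 2282.1957
r = -1551 / 2282.1957 ≈ -0.6796

-0.6796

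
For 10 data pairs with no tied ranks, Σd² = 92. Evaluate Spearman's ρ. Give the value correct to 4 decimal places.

ρ = 1 − 6Σd² / [n(n²−1)] = 1 − 6×92 / (10×99)
  = 1 − 552/990 = 1 − 0.55758 ≈ 0.4424

0.4424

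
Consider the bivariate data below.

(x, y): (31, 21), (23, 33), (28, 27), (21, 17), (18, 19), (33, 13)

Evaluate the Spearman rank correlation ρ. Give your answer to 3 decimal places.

Rank x: 5, 3, 4, 2, 1, 6
Rank y: 4, 6, 5, 2, 3, 1
d = rank(x) − rank(y): 1, -3, -1, 0, -2, 5; Σd² = 40
ρ = 1 − 6Σd² / [n(n²−1)] = 1 − 6×40 / (6×35) = 1 − 240/210 ≈ -0.143

-0.143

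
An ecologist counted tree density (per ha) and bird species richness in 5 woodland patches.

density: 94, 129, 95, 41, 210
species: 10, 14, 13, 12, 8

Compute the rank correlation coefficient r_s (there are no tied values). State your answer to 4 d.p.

-0.1000

Rank density: 2, 4, 3, 1, 5
Rank species: 2, 5, 4, 3, 1
d = rank(density) − rank(species): 0, -1, -1, -2, 4; Σd² = 22
ρ = 1 − 6Σd² / [n(n²−1)] = 1 − 6×22 / (5×24) = 1 − 132/120 ≈ -0.1000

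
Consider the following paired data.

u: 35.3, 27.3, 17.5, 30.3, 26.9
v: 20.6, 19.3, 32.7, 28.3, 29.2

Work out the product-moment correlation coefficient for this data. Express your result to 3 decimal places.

n = 5, Σu = 137.3, Σv = 130.1, Σu² = 3939.33, Σv² = 3519.67, Σuv = 3469.29
nΣuv − ΣuΣv = 17346.45 − 17862.73 = -516.28
nΣu² − (Σu)² = 19696.65 − 18851.29 = 845.36; nΣv² − (Σv)² = 17598.35 − 16926.01 = 672.34
r = -516.28 / √(845.36 × 672.34) = -516.28 / 753.9027 ≈ -0.685

-0.685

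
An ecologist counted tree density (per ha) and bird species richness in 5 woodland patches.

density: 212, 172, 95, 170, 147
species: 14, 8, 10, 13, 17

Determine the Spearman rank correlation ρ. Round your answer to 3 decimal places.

Rank density: 5, 4, 1, 3, 2
Rank species: 4, 1, 2, 3, 5
d = rank(density) − rank(species): 1, 3, -1, 0, -3; Σd² = 20
ρ = 1 − 6Σd² / [n(n²−1)] = 1 − 6×20 / (5×24) = 1 − 120/120 ≈ 0.000

0.000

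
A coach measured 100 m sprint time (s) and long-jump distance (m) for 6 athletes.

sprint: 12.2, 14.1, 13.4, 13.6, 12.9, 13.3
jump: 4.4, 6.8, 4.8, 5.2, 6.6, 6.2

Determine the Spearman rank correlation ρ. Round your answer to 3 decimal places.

Rank sprint: 1, 6, 4, 5, 2, 3
Rank jump: 1, 6, 2, 3, 5, 4
d = rank(sprint) − rank(jump): 0, 0, 2, 2, -3, -1; Σd² = 18
ρ = 1 − 6Σd² / [n(n²−1)] = 1 − 6×18 / (6×35) = 1 − 108/210 ≈ 0.486

0.486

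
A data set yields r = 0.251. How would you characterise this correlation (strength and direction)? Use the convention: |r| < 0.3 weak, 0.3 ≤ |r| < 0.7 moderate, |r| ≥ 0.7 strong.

r = 0.251 > 0 so the relationship is positive.
|r| = 0.251, which falls in the weak range.

weak positive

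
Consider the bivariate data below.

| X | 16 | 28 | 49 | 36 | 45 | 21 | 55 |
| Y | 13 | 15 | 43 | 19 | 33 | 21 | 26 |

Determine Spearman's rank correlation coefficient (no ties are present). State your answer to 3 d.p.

Rank X: 1, 3, 6, 4, 5, 2, 7
Rank Y: 1, 2, 7, 3, 6, 4, 5
d = rank(X) − rank(Y): 0, 1, -1, 1, -1, -2, 2; Σd² = 12
ρ = 1 − 6Σd² / [n(n²−1)] = 1 − 6×12 / (7×48) = 1 − 72/336 ≈ 0.786

0.786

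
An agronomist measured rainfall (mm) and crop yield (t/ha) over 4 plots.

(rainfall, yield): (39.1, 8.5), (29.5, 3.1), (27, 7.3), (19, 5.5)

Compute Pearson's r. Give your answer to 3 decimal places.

0.451

n = 4, Σx = 114.6, Σy = 24.4, Σx² = 3489.06, Σy² = 165.4, Σxy = 725.4
nΣxy − ΣxΣy = 2901.6 − 2796.24 = 105.36
nΣx² − (Σx)² = 13956.24 − 13133.16 = 823.08; nΣy² − (Σy)² = 661.6 − 595.36 = 66.24
r = 105.36 / √(823.08 × 66.24) = 105.36 / 233.4969 ≈ 0.451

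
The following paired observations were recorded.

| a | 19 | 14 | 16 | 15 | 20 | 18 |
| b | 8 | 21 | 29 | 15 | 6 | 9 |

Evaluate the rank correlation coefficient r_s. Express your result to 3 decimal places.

Rank a: 5, 1, 3, 2, 6, 4
Rank b: 2, 5, 6, 4, 1, 3
d = rank(a) − rank(b): 3, -4, -3, -2, 5, 1; Σd² = 64
ρ = 1 − 6Σd² / [n(n²−1)] = 1 − 6×64 / (6×35) = 1 − 384/210 ≈ -0.829

-0.829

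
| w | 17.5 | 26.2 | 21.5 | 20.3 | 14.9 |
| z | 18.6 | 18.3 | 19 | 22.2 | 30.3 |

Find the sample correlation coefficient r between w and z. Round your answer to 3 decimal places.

n = 5, Σw = 100.4, Σz = 108.4, Σw² = 2089.04, Σz² = 2452.78, Σwz = 2115.59
nΣwz − ΣwΣz = 10577.95 − 10883.36 = -305.41
nΣw² − (Σw)² = 10445.2 − 10080.16 = 365.04; nΣz² − (Σz)² = 12263.9 − 11750.56 = 513.34
r = -305.41 / √(365.04 × 513.34) = -305.41 / 432.8852 ≈ -0.706

-0.706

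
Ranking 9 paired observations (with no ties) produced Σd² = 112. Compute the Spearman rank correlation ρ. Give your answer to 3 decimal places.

0.067

ρ = 1 − 6Σd² / [n(n²−1)] = 1 − 6×112 / (9×80)
  = 1 − 672/720 = 1 − 0.9333 ≈ 0.067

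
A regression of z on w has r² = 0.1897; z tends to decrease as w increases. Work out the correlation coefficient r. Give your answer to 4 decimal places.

-0.4355

|r| = √0.1897 = 0.4355
The association is negative, so r = −0.4355.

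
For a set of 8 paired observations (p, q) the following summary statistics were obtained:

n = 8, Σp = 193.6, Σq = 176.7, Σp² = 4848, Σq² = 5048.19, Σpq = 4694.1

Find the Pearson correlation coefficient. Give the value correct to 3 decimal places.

0.968

r = (nΣpq − ΣpΣq) / √[(nΣp² − (Σp)²)(nΣq² − (Σq)²)]
Numerator: 8×4694.1 − 193.6×176.7 = 3343.68
Denominator: √[(38784 − 37480.96)(40385.52 − 31222.89)] = √[1303.04 × 9162.63] = 3455.3254
r = 3343.68 / 3455.3254 ≈ 0.968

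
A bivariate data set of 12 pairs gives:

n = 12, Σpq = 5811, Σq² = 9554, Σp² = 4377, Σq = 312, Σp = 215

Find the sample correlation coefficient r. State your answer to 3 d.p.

r = (nΣpq − ΣpΣq) / √[(nΣp² − (Σp)²)(nΣq² − (Σq)²)]
Numerator: 12×5811 − 215×312 = 2652
Denominator: √[(52524 − 46225)(114648 − 97344)] = √[6299 × 17304] = 10440.2057
r = 2652 / 10440.2057 ≈ 0.254

0.254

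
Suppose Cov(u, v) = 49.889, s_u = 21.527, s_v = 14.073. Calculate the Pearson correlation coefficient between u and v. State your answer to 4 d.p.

r = Cov(u,v) / (s_u · s_v) = 49.889 / (21.527 × 14.073)
  = 49.889 / 302.9495 ≈ 0.1647

0.1647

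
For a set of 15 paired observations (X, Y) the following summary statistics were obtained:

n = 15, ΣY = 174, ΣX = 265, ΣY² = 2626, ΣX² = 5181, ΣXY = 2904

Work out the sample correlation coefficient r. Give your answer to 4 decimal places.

r = (nΣXY − ΣXΣY) / √[(nΣX² − (ΣX)²)(nΣY² − (ΣY)²)]
Numerator: 15×2904 − 265×174 = -2550
Denominator: √[(77715 − 70225)(39390 − 30276)] = √[7490 × 9114] = 8262.1946
r = -2550 / 8262.1946 ≈ -0.3086

-0.3086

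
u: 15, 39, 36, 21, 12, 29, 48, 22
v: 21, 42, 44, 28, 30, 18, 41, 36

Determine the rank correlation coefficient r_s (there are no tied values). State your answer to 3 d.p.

Rank u: 2, 7, 6, 3, 1, 5, 8, 4
Rank v: 2, 7, 8, 3, 4, 1, 6, 5
d = rank(u) − rank(v): 0, 0, -2, 0, -3, 4, 2, -1; Σd² = 34
ρ = 1 − 6Σd² / [n(n²−1)] = 1 − 6×34 / (8×63) = 1 − 204/504 ≈ 0.595

0.595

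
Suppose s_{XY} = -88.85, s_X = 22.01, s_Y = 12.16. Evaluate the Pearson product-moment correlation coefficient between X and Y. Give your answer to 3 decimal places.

-0.332

r = Cov(X,Y) / (s_X · s_Y) = -88.85 / (22.01 × 12.16)
  = -88.85 / 267.6416 ≈ -0.332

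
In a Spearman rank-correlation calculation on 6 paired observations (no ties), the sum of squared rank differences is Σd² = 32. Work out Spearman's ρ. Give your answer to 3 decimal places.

ρ = 1 − 6Σd² / [n(n²−1)] = 1 − 6×32 / (6×35)
  = 1 − 192/210 = 1 − 0.9143 ≈ 0.086

0.086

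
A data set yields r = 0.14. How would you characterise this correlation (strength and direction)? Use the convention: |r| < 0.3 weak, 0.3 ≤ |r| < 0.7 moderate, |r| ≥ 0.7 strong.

weak positive

r = 0.14 > 0 so the relationship is positive.
|r| = 0.14, which falls in the weak range.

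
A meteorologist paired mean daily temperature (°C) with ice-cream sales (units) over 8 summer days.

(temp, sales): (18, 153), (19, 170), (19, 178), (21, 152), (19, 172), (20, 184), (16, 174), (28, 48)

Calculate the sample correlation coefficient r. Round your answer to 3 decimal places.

-0.898

n = 8, Σx = 160, Σy = 1231, Σx² = 3288, Σy² = 203117, Σxy = 23634
nΣxy − ΣxΣy = 189072 − 196960 = -7888
nΣx² − (Σx)² = 26304 − 25600 = 704; nΣy² − (Σy)² = 1624936 − 1515361 = 109575
r = -7888 / √(704 × 109575) = -7888 / 8782.9835 ≈ -0.898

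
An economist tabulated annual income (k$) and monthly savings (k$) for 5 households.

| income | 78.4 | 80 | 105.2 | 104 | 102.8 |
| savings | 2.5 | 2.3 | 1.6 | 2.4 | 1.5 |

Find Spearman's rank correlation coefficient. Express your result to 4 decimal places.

Rank income: 1, 2, 5, 4, 3
Rank savings: 5, 3, 2, 4, 1
d = rank(income) − rank(savings): -4, -1, 3, 0, 2; Σd² = 30
ρ = 1 − 6Σd² / [n(n²−1)] = 1 − 6×30 / (5×24) = 1 − 180/120 ≈ -0.5000

-0.5000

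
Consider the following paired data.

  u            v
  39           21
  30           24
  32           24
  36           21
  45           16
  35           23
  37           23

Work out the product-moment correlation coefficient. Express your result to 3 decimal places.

n = 7, Σu = 254, Σv = 152, Σu² = 9360, Σv² = 3348, Σuv = 5439
nΣuv − ΣuΣv = 38073 − 38608 = -535
nΣu² − (Σu)² = 65520 − 64516 = 1004; nΣv² − (Σv)² = 23436 − 23104 = 332
r = -535 / √(1004 × 332) = -535 / 577.3457 ≈ -0.927

-0.927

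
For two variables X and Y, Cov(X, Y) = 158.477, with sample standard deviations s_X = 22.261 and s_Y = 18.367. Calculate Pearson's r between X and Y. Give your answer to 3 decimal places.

r = Cov(X,Y) / (s_X · s_Y) = 158.477 / (22.261 × 18.367)
  = 158.477 / 408.8678 ≈ 0.388

0.388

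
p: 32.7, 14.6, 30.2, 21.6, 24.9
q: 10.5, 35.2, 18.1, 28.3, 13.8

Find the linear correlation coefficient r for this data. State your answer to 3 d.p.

n = 5, Σp = 124, Σq = 105.9, Σp² = 3281.06, Σq² = 2668.23, Σpq = 2358.79
nΣpq − ΣpΣq = 11793.95 − 13131.6 = -1337.65
nΣp² − (Σp)² = 16405.3 − 15376 = 1029.3; nΣq² − (Σq)² = 13341.15 − 11214.81 = 2126.34
r = -1337.65 / √(1029.3 × 2126.34) = -1337.65 / 1479.4059 ≈ -0.904

-0.904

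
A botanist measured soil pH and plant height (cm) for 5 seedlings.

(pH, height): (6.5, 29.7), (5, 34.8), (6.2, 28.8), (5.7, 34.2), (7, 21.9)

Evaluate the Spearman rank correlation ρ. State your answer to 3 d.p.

-0.900

Rank pH: 4, 1, 3, 2, 5
Rank height: 3, 5, 2, 4, 1
d = rank(pH) − rank(height): 1, -4, 1, -2, 4; Σd² = 38
ρ = 1 − 6Σd² / [n(n²−1)] = 1 − 6×38 / (5×24) = 1 − 228/120 ≈ -0.900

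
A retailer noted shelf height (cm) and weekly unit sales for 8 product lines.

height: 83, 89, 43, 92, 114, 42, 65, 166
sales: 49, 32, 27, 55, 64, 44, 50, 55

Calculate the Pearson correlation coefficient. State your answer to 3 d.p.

0.585

n = 8, Σx = 694, Σy = 376, Σx² = 71664, Σy² = 18736, Σxy = 34660
nΣxy − ΣxΣy = 277280 − 260944 = 16336
nΣx² − (Σx)² = 573312 − 481636 = 91676; nΣy² − (Σy)² = 149888 − 141376 = 8512
r = 16336 / √(91676 × 8512) = 16336 / 27934.6758 ≈ 0.585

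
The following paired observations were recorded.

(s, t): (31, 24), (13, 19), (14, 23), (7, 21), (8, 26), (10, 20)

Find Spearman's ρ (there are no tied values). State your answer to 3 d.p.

Rank s: 6, 4, 5, 1, 2, 3
Rank t: 5, 1, 4, 3, 6, 2
d = rank(s) − rank(t): 1, 3, 1, -2, -4, 1; Σd² = 32
ρ = 1 − 6Σd² / [n(n²−1)] = 1 − 6×32 / (6×35) = 1 − 192/210 ≈ 0.086

0.086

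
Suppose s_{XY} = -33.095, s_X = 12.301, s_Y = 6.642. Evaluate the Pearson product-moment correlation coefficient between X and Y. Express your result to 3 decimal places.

-0.405

r = Cov(X,Y) / (s_X · s_Y) = -33.095 / (12.301 × 6.642)
  = -33.095 / 81.7032 ≈ -0.405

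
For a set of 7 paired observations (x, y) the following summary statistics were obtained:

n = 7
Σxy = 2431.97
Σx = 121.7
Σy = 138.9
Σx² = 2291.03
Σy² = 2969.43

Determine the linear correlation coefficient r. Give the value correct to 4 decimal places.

0.0884

r = (nΣxy − ΣxΣy) / √[(nΣx² − (Σx)²)(nΣy² − (Σy)²)]
Numerator: 7×2431.97 − 121.7×138.9 = 119.66
Denominator: √[(16037.21 − 14810.89)(20786.01 − 19293.21)] = √[1226.32 × 1492.8] = 1353.0153
r = 119.66 / 1353.0153 ≈ 0.0884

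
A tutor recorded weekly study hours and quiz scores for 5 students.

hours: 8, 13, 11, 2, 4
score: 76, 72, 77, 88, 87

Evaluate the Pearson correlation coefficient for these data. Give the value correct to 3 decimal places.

n = 5, Σx = 38, Σy = 400, Σx² = 374, Σy² = 32202, Σxy = 2915
nΣxy − ΣxΣy = 14575 − 15200 = -625
nΣx² − (Σx)² = 1870 − 1444 = 426; nΣy² − (Σy)² = 161010 − 160000 = 1010
r = -625 / √(426 × 1010) = -625 / 655.9421 ≈ -0.953

-0.953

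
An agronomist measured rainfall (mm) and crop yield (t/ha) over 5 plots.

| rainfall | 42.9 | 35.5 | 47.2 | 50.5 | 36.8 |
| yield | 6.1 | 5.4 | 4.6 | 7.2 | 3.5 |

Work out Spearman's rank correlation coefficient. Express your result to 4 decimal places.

Rank rainfall: 3, 1, 4, 5, 2
Rank yield: 4, 3, 2, 5, 1
d = rank(rainfall) − rank(yield): -1, -2, 2, 0, 1; Σd² = 10
ρ = 1 − 6Σd² / [n(n²−1)] = 1 − 6×10 / (5×24) = 1 − 60/120 ≈ 0.5000

0.5000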